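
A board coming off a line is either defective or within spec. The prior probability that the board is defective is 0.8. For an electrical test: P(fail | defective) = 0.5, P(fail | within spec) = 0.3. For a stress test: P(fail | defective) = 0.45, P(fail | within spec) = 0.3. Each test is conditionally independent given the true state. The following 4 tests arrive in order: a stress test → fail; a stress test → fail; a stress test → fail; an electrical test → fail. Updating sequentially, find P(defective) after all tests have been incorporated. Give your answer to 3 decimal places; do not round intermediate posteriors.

0.957

Apply Bayes' rule sequentially, carrying P(defective) forward.
After a stress test='fail': P(defective) = 0.45·0.8000 / (0.45·0.8000 + 0.3·0.2000) ≈ 0.8571
After a stress test='fail': P(defective) = 0.45·0.8571 / (0.45·0.8571 + 0.3·0.1429) ≈ 0.9000
After a stress test='fail': P(defective) = 0.45·0.9000 / (0.45·0.9000 + 0.3·0.1000) ≈ 0.9310
After an electrical test='fail': P(defective) = 0.5·0.9310 / (0.5·0.9310 + 0.3·0.0690) ≈ 0.9574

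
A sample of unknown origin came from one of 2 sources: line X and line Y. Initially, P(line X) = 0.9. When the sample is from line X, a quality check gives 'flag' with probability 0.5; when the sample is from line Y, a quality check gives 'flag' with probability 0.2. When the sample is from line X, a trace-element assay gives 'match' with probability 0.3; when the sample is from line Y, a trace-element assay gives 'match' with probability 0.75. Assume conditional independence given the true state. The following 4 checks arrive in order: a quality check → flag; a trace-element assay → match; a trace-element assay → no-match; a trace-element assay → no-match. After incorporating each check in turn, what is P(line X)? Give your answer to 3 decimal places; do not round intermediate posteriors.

0.986

After a quality check='flag': P(line X) = 0.5·0.9000 / (0.5·0.9000 + 0.2·0.1000) ≈ 0.9574
After a trace-element assay='match': P(line X) = 0.3·0.9574 / (0.3·0.9574 + 0.75·0.0426) ≈ 0.9000
After a trace-element assay='no-match': P(line X) = 0.7·0.9000 / (0.7·0.9000 + 0.25·0.1000) ≈ 0.9618
After a trace-element assay='no-match': P(line X) = 0.7·0.9618 / (0.7·0.9618 + 0.25·0.0382) ≈ 0.9860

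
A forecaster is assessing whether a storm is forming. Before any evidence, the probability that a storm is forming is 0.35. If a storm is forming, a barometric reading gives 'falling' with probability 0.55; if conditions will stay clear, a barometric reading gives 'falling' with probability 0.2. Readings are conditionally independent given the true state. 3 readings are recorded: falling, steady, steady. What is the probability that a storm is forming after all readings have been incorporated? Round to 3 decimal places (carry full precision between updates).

0.319

Each posterior becomes the prior for the next update.
After 'falling': P(storm) = 0.55·0.3500 / (0.55·0.3500 + 0.2·0.6500) ≈ 0.5969
After 'steady': P(storm) = 0.45·0.5969 / (0.45·0.5969 + 0.8·0.4031) ≈ 0.4544
After 'steady': P(storm) = 0.45·0.4544 / (0.45·0.4544 + 0.8·0.5456) ≈ 0.3190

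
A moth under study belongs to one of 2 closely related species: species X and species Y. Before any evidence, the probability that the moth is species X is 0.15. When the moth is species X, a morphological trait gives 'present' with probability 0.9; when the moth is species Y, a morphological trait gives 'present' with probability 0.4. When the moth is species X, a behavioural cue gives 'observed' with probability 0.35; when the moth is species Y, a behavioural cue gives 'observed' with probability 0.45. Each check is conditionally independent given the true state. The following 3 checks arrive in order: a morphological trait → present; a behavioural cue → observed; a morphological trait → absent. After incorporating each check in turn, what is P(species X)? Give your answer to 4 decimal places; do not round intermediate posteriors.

Each posterior becomes the prior for the next update.
After a morphological trait='present': P(species X) = 0.9·0.1500 / (0.9·0.1500 + 0.4·0.8500) ≈ 0.2842
After a behavioural cue='observed': P(species X) = 0.35·0.2842 / (0.35·0.2842 + 0.45·0.7158) ≈ 0.2360
After a morphological trait='absent': P(species X) = 0.1·0.2360 / (0.1·0.2360 + 0.6·0.7640) ≈ 0.0490

0.0490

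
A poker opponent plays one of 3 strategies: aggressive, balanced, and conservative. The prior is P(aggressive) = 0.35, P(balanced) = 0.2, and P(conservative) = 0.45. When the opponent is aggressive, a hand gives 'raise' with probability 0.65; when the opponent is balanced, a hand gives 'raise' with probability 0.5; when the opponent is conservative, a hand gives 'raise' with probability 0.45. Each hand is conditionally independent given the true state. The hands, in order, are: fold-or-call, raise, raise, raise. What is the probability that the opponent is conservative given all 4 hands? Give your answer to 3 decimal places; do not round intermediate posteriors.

After 'fold-or-call': normaliser = 0.35·0.3500 + 0.5·0.2000 + 0.55·0.4500; P(aggressive) ≈ 0.2606, P(balanced) ≈ 0.2128, P(conservative) ≈ 0.5266
After 'raise': normaliser = 0.65·0.2606 + 0.5·0.2128 + 0.45·0.5266; P(aggressive) ≈ 0.3304, P(balanced) ≈ 0.2075, P(conservative) ≈ 0.4621
After 'raise': normaliser = 0.65·0.3304 + 0.5·0.2075 + 0.45·0.4621; P(aggressive) ≈ 0.4079, P(balanced) ≈ 0.1970, P(conservative) ≈ 0.3950
After 'raise': normaliser = 0.65·0.4079 + 0.5·0.1970 + 0.45·0.3950; P(aggressive) ≈ 0.4897, P(balanced) ≈ 0.1820, P(conservative) ≈ 0.3283

0.328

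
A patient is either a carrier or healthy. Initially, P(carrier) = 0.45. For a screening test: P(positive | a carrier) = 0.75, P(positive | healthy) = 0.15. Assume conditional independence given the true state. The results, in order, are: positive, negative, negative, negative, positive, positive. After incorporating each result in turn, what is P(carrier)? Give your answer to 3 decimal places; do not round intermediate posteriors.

Each posterior becomes the prior for the next update.
After 'positive': P(carrier) = 0.75·0.4500 / (0.75·0.4500 + 0.15·0.5500) ≈ 0.8036
After 'negative': P(carrier) = 0.25·0.8036 / (0.25·0.8036 + 0.85·0.1964) ≈ 0.5461
After 'negative': P(carrier) = 0.25·0.5461 / (0.25·0.5461 + 0.85·0.4539) ≈ 0.2614
After 'negative': P(carrier) = 0.25·0.2614 / (0.25·0.2614 + 0.85·0.7386) ≈ 0.0943
After 'positive': P(carrier) = 0.75·0.0943 / (0.75·0.0943 + 0.15·0.9057) ≈ 0.3423
After 'positive': P(carrier) = 0.75·0.3423 / (0.75·0.3423 + 0.15·0.6577) ≈ 0.7224

0.722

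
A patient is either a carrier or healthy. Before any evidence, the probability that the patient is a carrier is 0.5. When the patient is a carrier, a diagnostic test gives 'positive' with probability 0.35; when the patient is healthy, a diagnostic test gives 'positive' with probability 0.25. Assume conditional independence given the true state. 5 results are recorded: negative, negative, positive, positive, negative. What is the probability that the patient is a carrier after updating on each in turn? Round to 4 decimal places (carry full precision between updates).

After 'negative': P(carrier) = 0.65·0.5000 / (0.65·0.5000 + 0.75·0.5000) ≈ 0.4643
After 'negative': P(carrier) = 0.65·0.4643 / (0.65·0.4643 + 0.75·0.5357) ≈ 0.4289
After 'positive': P(carrier) = 0.35·0.4289 / (0.35·0.4289 + 0.25·0.5711) ≈ 0.5126
After 'positive': P(carrier) = 0.35·0.5126 / (0.35·0.5126 + 0.25·0.4874) ≈ 0.5955
After 'negative': P(carrier) = 0.65·0.5955 / (0.65·0.5955 + 0.75·0.4045) ≈ 0.5606

0.5606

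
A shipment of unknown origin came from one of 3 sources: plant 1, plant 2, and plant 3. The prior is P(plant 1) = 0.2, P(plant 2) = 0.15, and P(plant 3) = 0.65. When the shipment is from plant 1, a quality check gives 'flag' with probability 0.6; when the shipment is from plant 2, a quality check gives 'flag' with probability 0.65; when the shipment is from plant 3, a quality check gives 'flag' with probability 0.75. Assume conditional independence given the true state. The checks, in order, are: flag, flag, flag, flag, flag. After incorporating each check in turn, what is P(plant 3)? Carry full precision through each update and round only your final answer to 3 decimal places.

After 'flag': normaliser = 0.6·0.2000 + 0.65·0.1500 + 0.75·0.6500; P(plant 1) ≈ 0.1702, P(plant 2) ≈ 0.1383, P(plant 3) ≈ 0.6915
After 'flag': normaliser = 0.6·0.1702 + 0.65·0.1383 + 0.75·0.6915; P(plant 1) ≈ 0.1437, P(plant 2) ≈ 0.1265, P(plant 3) ≈ 0.7298
After 'flag': normaliser = 0.6·0.1437 + 0.65·0.1265 + 0.75·0.7298; P(plant 1) ≈ 0.1205, P(plant 2) ≈ 0.1149, P(plant 3) ≈ 0.7647
After 'flag': normaliser = 0.6·0.1205 + 0.65·0.1149 + 0.75·0.7647; P(plant 1) ≈ 0.1003, P(plant 2) ≈ 0.1036, P(plant 3) ≈ 0.7960
After 'flag': normaliser = 0.6·0.1003 + 0.65·0.1036 + 0.75·0.7960; P(plant 1) ≈ 0.0831, P(plant 2) ≈ 0.0930, P(plant 3) ≈ 0.8240

0.824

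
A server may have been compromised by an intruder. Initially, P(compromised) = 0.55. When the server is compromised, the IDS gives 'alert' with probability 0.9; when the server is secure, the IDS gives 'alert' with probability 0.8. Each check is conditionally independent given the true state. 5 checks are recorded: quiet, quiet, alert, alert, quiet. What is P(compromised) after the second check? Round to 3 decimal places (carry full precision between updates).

0.234

Each posterior becomes the prior for the next update.
After 'quiet': P(compromised) = 0.1·0.5500 / (0.1·0.5500 + 0.2·0.4500) ≈ 0.3793
After 'quiet': P(compromised) = 0.1·0.3793 / (0.1·0.3793 + 0.2·0.6207) ≈ 0.2340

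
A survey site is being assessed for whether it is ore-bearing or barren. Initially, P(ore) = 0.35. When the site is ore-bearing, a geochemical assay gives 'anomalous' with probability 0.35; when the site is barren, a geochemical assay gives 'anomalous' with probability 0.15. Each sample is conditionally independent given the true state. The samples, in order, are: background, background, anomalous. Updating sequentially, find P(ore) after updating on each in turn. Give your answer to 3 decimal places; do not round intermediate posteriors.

After 'background': P(ore) = 0.65·0.3500 / (0.65·0.3500 + 0.85·0.6500) ≈ 0.2917
After 'background': P(ore) = 0.65·0.2917 / (0.65·0.2917 + 0.85·0.7083) ≈ 0.2395
After 'anomalous': P(ore) = 0.35·0.2395 / (0.35·0.2395 + 0.15·0.7605) ≈ 0.4235

0.424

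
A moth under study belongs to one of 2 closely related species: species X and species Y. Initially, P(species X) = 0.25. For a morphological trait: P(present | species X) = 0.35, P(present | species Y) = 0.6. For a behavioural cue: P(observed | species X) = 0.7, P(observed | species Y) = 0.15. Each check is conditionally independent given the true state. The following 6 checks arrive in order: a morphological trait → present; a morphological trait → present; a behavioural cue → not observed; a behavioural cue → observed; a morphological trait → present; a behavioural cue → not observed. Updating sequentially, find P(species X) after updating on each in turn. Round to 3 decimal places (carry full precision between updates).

Each posterior becomes the prior for the next update.
After a morphological trait='present': P(species X) = 0.35·0.2500 / (0.35·0.2500 + 0.6·0.7500) ≈ 0.1628
After a morphological trait='present': P(species X) = 0.35·0.1628 / (0.35·0.1628 + 0.6·0.8372) ≈ 0.1019
After a behavioural cue='not observed': P(species X) = 0.3·0.1019 / (0.3·0.1019 + 0.85·0.8981) ≈ 0.0385
After a behavioural cue='observed': P(species X) = 0.7·0.0385 / (0.7·0.0385 + 0.15·0.9615) ≈ 0.1574
After a morphological trait='present': P(species X) = 0.35·0.1574 / (0.35·0.1574 + 0.6·0.8426) ≈ 0.0983
After a behavioural cue='not observed': P(species X) = 0.3·0.0983 / (0.3·0.0983 + 0.85·0.9017) ≈ 0.0370

0.037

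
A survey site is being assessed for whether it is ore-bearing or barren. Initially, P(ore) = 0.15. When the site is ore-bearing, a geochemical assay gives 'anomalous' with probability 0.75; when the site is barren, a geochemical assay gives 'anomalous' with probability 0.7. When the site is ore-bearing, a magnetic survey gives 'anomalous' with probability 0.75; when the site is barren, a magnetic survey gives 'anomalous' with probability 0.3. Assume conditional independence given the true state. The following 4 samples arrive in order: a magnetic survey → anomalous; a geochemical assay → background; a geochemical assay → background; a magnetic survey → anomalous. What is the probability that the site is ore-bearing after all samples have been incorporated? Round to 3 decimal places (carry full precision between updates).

0.434

Apply Bayes' rule sequentially, carrying P(ore) forward.
After a magnetic survey='anomalous': P(ore) = 0.75·0.1500 / (0.75·0.1500 + 0.3·0.8500) ≈ 0.3061
After a geochemical assay='background': P(ore) = 0.25·0.3061 / (0.25·0.3061 + 0.3·0.6939) ≈ 0.2688
After a geochemical assay='background': P(ore) = 0.25·0.2688 / (0.25·0.2688 + 0.3·0.7312) ≈ 0.2345
After a magnetic survey='anomalous': P(ore) = 0.75·0.2345 / (0.75·0.2345 + 0.3·0.7655) ≈ 0.4337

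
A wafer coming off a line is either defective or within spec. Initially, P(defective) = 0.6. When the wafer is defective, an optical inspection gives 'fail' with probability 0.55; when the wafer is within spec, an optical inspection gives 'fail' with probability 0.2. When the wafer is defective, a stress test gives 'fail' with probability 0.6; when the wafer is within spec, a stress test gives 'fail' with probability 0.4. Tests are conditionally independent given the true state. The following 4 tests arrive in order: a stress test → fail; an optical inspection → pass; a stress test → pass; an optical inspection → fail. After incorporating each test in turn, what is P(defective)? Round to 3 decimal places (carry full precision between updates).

After a stress test='fail': P(defective) = 0.6·0.6000 / (0.6·0.6000 + 0.4·0.4000) ≈ 0.6923
After an optical inspection='pass': P(defective) = 0.45·0.6923 / (0.45·0.6923 + 0.8·0.3077) ≈ 0.5586
After a stress test='pass': P(defective) = 0.4·0.5586 / (0.4·0.5586 + 0.6·0.4414) ≈ 0.4576
After an optical inspection='fail': P(defective) = 0.55·0.4576 / (0.55·0.4576 + 0.2·0.5424) ≈ 0.6988

0.699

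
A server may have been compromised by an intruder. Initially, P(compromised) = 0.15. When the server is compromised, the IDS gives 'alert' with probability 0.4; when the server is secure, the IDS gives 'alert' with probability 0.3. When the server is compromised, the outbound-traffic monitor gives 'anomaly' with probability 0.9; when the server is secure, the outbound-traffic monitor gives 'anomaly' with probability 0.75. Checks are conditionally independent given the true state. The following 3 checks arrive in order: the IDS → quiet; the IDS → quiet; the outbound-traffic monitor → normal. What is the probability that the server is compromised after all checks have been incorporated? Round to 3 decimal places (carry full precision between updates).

After the IDS='quiet': P(compromised) = 0.6·0.1500 / (0.6·0.1500 + 0.7·0.8500) ≈ 0.1314
After the IDS='quiet': P(compromised) = 0.6·0.1314 / (0.6·0.1314 + 0.7·0.8686) ≈ 0.1148
After the outbound-traffic monitor='normal': P(compromised) = 0.1·0.1148 / (0.1·0.1148 + 0.25·0.8852) ≈ 0.0493

0.049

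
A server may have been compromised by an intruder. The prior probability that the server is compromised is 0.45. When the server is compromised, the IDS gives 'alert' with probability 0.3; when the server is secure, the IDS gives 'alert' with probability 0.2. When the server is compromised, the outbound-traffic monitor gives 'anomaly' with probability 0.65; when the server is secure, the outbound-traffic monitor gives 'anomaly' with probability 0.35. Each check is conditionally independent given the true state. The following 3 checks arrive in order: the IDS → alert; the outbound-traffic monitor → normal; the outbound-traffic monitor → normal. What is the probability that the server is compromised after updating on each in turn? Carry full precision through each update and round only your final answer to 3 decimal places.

After the IDS='alert': P(compromised) = 0.3·0.4500 / (0.3·0.4500 + 0.2·0.5500) ≈ 0.5510
After the outbound-traffic monitor='normal': P(compromised) = 0.35·0.5510 / (0.35·0.5510 + 0.65·0.4490) ≈ 0.3979
After the outbound-traffic monitor='normal': P(compromised) = 0.35·0.3979 / (0.35·0.3979 + 0.65·0.6021) ≈ 0.2624

0.262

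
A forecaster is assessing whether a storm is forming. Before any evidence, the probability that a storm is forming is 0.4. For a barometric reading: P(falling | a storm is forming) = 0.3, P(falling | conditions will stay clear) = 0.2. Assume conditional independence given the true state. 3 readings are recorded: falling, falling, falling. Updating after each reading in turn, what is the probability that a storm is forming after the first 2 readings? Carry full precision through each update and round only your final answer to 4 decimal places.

0.6000

After 'falling': P(storm) = 0.3·0.4000 / (0.3·0.4000 + 0.2·0.6000) ≈ 0.5000
After 'falling': P(storm) = 0.3·0.5000 / (0.3·0.5000 + 0.2·0.5000) ≈ 0.6000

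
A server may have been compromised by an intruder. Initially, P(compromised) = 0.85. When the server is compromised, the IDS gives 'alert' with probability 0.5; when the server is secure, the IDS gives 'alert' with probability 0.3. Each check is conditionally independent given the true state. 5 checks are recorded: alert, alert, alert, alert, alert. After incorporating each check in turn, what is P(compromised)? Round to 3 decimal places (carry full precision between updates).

Apply Bayes' rule sequentially, carrying P(compromised) forward.
After 'alert': P(compromised) = 0.5·0.8500 / (0.5·0.8500 + 0.3·0.1500) ≈ 0.9043
After 'alert': P(compromised) = 0.5·0.9043 / (0.5·0.9043 + 0.3·0.0957) ≈ 0.9403
After 'alert': P(compromised) = 0.5·0.9403 / (0.5·0.9403 + 0.3·0.0597) ≈ 0.9633
After 'alert': P(compromised) = 0.5·0.9633 / (0.5·0.9633 + 0.3·0.0367) ≈ 0.9776
After 'alert': P(compromised) = 0.5·0.9776 / (0.5·0.9776 + 0.3·0.0224) ≈ 0.9865

0.986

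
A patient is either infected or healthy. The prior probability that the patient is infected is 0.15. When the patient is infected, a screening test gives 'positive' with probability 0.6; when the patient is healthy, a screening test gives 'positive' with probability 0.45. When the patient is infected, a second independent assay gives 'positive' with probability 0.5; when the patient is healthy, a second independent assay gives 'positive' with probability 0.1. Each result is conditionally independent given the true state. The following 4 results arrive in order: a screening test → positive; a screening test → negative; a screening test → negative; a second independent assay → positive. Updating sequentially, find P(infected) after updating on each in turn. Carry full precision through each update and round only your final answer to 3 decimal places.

Apply Bayes' rule sequentially, carrying P(infected) forward.
After a screening test='positive': P(infected) = 0.6·0.1500 / (0.6·0.1500 + 0.45·0.8500) ≈ 0.1905
After a screening test='negative': P(infected) = 0.4·0.1905 / (0.4·0.1905 + 0.55·0.8095) ≈ 0.1461
After a screening test='negative': P(infected) = 0.4·0.1461 / (0.4·0.1461 + 0.55·0.8539) ≈ 0.1107
After a second independent assay='positive': P(infected) = 0.5·0.1107 / (0.5·0.1107 + 0.1·0.8893) ≈ 0.3836

0.384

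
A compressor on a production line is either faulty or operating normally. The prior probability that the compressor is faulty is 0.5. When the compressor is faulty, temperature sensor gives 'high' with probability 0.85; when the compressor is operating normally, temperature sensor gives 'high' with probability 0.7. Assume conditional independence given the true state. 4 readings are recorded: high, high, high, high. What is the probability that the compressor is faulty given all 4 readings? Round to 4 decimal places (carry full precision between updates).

Apply Bayes' rule sequentially, carrying P(faulty) forward.
After 'high': P(faulty) = 0.85·0.5000 / (0.85·0.5000 + 0.7·0.5000) ≈ 0.5484
After 'high': P(faulty) = 0.85·0.5484 / (0.85·0.5484 + 0.7·0.4516) ≈ 0.5959
After 'high': P(faulty) = 0.85·0.5959 / (0.85·0.5959 + 0.7·0.4041) ≈ 0.6416
After 'high': P(faulty) = 0.85·0.6416 / (0.85·0.6416 + 0.7·0.3584) ≈ 0.6850

0.6850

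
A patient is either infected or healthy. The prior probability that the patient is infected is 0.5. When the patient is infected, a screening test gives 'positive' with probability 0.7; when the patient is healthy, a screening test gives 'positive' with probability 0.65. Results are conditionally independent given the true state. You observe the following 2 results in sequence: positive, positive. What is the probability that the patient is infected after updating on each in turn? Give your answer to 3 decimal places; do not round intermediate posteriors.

0.537

Apply Bayes' rule sequentially, carrying P(infected) forward.
After 'positive': P(infected) = 0.7·0.5000 / (0.7·0.5000 + 0.65·0.5000) ≈ 0.5185
After 'positive': P(infected) = 0.7·0.5185 / (0.7·0.5185 + 0.65·0.4815) ≈ 0.5370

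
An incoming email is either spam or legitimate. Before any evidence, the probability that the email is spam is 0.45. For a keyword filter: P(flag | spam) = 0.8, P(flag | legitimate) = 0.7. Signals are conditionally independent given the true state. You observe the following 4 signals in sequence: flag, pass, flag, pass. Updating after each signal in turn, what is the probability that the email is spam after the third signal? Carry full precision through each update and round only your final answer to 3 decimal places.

0.416

After 'flag': P(spam) = 0.8·0.4500 / (0.8·0.4500 + 0.7·0.5500) ≈ 0.4832
After 'pass': P(spam) = 0.2·0.4832 / (0.2·0.4832 + 0.3·0.5168) ≈ 0.3840
After 'flag': P(spam) = 0.8·0.3840 / (0.8·0.3840 + 0.7·0.6160) ≈ 0.4160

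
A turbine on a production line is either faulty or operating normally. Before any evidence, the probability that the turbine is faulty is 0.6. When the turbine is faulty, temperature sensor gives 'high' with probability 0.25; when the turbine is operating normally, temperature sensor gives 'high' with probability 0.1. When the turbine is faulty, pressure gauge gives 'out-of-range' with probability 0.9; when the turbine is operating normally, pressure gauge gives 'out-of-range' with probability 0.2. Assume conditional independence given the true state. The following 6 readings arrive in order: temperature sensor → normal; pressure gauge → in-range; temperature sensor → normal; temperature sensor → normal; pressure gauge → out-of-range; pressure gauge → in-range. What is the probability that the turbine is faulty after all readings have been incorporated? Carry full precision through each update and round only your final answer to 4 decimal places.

After temperature sensor='normal': P(faulty) = 0.75·0.6000 / (0.75·0.6000 + 0.9·0.4000) ≈ 0.5556
After pressure gauge='in-range': P(faulty) = 0.1·0.5556 / (0.1·0.5556 + 0.8·0.4444) ≈ 0.1351
After temperature sensor='normal': P(faulty) = 0.75·0.1351 / (0.75·0.1351 + 0.9·0.8649) ≈ 0.1152
After temperature sensor='normal': P(faulty) = 0.75·0.1152 / (0.75·0.1152 + 0.9·0.8848) ≈ 0.0979
After pressure gauge='out-of-range': P(faulty) = 0.9·0.0979 / (0.9·0.0979 + 0.2·0.9021) ≈ 0.3281
After pressure gauge='in-range': P(faulty) = 0.1·0.3281 / (0.1·0.3281 + 0.8·0.6719) ≈ 0.0575

0.0575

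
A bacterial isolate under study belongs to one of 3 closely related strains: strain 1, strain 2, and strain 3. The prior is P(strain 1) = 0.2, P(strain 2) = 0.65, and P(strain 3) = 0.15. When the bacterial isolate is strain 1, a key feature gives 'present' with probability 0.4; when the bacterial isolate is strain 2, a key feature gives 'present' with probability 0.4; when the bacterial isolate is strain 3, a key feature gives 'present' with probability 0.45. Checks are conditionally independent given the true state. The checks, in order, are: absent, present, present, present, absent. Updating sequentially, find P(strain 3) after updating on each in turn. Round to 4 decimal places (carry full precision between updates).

After 'absent': normaliser = 0.6·0.2000 + 0.6·0.6500 + 0.55·0.1500; P(strain 1) ≈ 0.2025, P(strain 2) ≈ 0.6582, P(strain 3) ≈ 0.1392
After 'present': normaliser = 0.4·0.2025 + 0.4·0.6582 + 0.45·0.1392; P(strain 1) ≈ 0.1991, P(strain 2) ≈ 0.6470, P(strain 3) ≈ 0.1540
After 'present': normaliser = 0.4·0.1991 + 0.4·0.6470 + 0.45·0.1540; P(strain 1) ≈ 0.1953, P(strain 2) ≈ 0.6348, P(strain 3) ≈ 0.1699
After 'present': normaliser = 0.4·0.1953 + 0.4·0.6348 + 0.45·0.1699; P(strain 1) ≈ 0.1912, P(strain 2) ≈ 0.6215, P(strain 3) ≈ 0.1872
After 'absent': normaliser = 0.6·0.1912 + 0.6·0.6215 + 0.55·0.1872; P(strain 1) ≈ 0.1943, P(strain 2) ≈ 0.6314, P(strain 3) ≈ 0.1743

0.1743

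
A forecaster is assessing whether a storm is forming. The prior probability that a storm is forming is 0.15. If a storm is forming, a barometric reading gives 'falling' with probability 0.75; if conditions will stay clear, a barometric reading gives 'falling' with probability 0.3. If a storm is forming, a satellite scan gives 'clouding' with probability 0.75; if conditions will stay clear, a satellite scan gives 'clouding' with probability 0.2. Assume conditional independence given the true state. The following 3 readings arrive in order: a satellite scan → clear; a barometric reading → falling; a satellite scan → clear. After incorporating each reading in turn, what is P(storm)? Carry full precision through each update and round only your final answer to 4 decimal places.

After a satellite scan='clear': P(storm) = 0.25·0.1500 / (0.25·0.1500 + 0.8·0.8500) ≈ 0.0523
After a barometric reading='falling': P(storm) = 0.75·0.0523 / (0.75·0.0523 + 0.3·0.9477) ≈ 0.1212
After a satellite scan='clear': P(storm) = 0.25·0.1212 / (0.25·0.1212 + 0.8·0.8788) ≈ 0.0413

0.0413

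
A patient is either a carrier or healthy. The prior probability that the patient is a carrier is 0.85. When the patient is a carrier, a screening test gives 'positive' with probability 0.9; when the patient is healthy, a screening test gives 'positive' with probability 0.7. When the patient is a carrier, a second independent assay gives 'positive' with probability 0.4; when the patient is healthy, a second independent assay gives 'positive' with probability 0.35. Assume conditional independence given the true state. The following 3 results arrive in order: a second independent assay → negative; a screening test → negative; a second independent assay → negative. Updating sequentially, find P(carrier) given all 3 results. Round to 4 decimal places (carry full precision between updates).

0.6168

After a second independent assay='negative': P(carrier) = 0.6·0.8500 / (0.6·0.8500 + 0.65·0.1500) ≈ 0.8395
After a screening test='negative': P(carrier) = 0.1·0.8395 / (0.1·0.8395 + 0.3·0.1605) ≈ 0.6355
After a second independent assay='negative': P(carrier) = 0.6·0.6355 / (0.6·0.6355 + 0.65·0.3645) ≈ 0.6168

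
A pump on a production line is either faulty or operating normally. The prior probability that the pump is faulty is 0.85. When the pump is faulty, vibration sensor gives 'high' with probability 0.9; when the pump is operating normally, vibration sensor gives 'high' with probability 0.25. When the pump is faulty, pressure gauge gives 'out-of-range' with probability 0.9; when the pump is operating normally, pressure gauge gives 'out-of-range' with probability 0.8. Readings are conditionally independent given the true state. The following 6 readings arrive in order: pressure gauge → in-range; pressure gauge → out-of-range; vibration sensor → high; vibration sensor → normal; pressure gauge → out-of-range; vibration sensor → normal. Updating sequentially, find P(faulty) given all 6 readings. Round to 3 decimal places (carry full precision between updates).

After pressure gauge='in-range': P(faulty) = 0.1·0.8500 / (0.1·0.8500 + 0.2·0.1500) ≈ 0.7391
After pressure gauge='out-of-range': P(faulty) = 0.9·0.7391 / (0.9·0.7391 + 0.8·0.2609) ≈ 0.7612
After vibration sensor='high': P(faulty) = 0.9·0.7612 / (0.9·0.7612 + 0.25·0.2388) ≈ 0.9198
After vibration sensor='normal': P(faulty) = 0.1·0.9198 / (0.1·0.9198 + 0.75·0.0802) ≈ 0.6047
After pressure gauge='out-of-range': P(faulty) = 0.9·0.6047 / (0.9·0.6047 + 0.8·0.3953) ≈ 0.6325
After vibration sensor='normal': P(faulty) = 0.1·0.6325 / (0.1·0.6325 + 0.75·0.3675) ≈ 0.1867

0.187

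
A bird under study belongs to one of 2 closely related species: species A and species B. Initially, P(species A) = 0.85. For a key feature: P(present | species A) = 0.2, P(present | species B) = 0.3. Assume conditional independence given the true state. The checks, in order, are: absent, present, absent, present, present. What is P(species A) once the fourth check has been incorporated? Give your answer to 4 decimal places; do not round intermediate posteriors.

Apply Bayes' rule sequentially, carrying P(species A) forward.
After 'absent': P(species A) = 0.8·0.8500 / (0.8·0.8500 + 0.7·0.1500) ≈ 0.8662
After 'present': P(species A) = 0.2·0.8662 / (0.2·0.8662 + 0.3·0.1338) ≈ 0.8119
After 'absent': P(species A) = 0.8·0.8119 / (0.8·0.8119 + 0.7·0.1881) ≈ 0.8315
After 'present': P(species A) = 0.2·0.8315 / (0.2·0.8315 + 0.3·0.1685) ≈ 0.7669

0.7669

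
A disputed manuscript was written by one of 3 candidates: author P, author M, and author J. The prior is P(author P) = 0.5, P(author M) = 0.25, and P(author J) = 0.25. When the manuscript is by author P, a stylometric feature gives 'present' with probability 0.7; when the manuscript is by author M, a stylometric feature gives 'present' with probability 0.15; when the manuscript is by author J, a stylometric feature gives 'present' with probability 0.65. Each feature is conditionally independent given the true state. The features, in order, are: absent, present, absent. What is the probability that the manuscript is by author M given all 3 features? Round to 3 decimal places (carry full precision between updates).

0.345

After 'absent': normaliser = 0.3·0.5000 + 0.85·0.2500 + 0.35·0.2500; P(author P) ≈ 0.3333, P(author M) ≈ 0.4722, P(author J) ≈ 0.1944
After 'present': normaliser = 0.7·0.3333 + 0.15·0.4722 + 0.65·0.1944; P(author P) ≈ 0.5419, P(author M) ≈ 0.1645, P(author J) ≈ 0.2935
After 'absent': normaliser = 0.3·0.5419 + 0.85·0.1645 + 0.35·0.2935; P(author P) ≈ 0.4013, P(author M) ≈ 0.3451, P(author J) ≈ 0.2536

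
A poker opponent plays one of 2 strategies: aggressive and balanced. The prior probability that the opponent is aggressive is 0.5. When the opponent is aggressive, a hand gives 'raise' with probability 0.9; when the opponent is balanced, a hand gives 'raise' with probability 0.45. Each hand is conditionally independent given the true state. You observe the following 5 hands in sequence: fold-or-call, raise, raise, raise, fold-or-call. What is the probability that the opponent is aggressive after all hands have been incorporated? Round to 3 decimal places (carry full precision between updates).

After 'fold-or-call': P(aggressive) = 0.1·0.5000 / (0.1·0.5000 + 0.55·0.5000) ≈ 0.1538
After 'raise': P(aggressive) = 0.9·0.1538 / (0.9·0.1538 + 0.45·0.8462) ≈ 0.2667
After 'raise': P(aggressive) = 0.9·0.2667 / (0.9·0.2667 + 0.45·0.7333) ≈ 0.4211
After 'raise': P(aggressive) = 0.9·0.4211 / (0.9·0.4211 + 0.45·0.5789) ≈ 0.5926
After 'fold-or-call': P(aggressive) = 0.1·0.5926 / (0.1·0.5926 + 0.55·0.4074) ≈ 0.2092

0.209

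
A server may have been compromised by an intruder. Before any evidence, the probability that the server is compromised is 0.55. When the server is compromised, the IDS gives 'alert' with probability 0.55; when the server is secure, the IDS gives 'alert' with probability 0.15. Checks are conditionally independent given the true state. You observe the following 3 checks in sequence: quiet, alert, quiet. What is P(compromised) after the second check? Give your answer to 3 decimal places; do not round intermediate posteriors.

After 'quiet': P(compromised) = 0.45·0.5500 / (0.45·0.5500 + 0.85·0.4500) ≈ 0.3929
After 'alert': P(compromised) = 0.55·0.3929 / (0.55·0.3929 + 0.15·0.6071) ≈ 0.7035

0.703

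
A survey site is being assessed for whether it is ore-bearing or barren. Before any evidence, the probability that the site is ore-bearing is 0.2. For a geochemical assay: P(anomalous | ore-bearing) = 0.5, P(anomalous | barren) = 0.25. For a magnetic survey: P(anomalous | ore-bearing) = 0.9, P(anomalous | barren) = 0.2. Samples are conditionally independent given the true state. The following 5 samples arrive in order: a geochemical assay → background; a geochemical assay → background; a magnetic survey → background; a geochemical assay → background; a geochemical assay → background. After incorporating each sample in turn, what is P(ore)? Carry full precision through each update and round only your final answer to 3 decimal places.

Each posterior becomes the prior for the next update.
After a geochemical assay='background': P(ore) = 0.5·0.2000 / (0.5·0.2000 + 0.75·0.8000) ≈ 0.1429
After a geochemical assay='background': P(ore) = 0.5·0.1429 / (0.5·0.1429 + 0.75·0.8571) ≈ 0.1000
After a magnetic survey='background': P(ore) = 0.1·0.1000 / (0.1·0.1000 + 0.8·0.9000) ≈ 0.0137
After a geochemical assay='background': P(ore) = 0.5·0.0137 / (0.5·0.0137 + 0.75·0.9863) ≈ 0.0092
After a geochemical assay='background': P(ore) = 0.5·0.0092 / (0.5·0.0092 + 0.75·0.9908) ≈ 0.0061

0.006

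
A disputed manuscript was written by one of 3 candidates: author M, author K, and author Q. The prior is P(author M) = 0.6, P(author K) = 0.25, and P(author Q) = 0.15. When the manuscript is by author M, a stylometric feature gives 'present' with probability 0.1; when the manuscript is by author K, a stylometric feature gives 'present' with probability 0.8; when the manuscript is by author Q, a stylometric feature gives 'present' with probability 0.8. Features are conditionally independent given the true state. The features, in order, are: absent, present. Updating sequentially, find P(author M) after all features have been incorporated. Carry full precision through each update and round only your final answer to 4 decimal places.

0.4576

Each posterior becomes the prior for the next update.
After 'absent': normaliser = 0.9·0.6000 + 0.2·0.2500 + 0.2·0.1500; P(author M) ≈ 0.8710, P(author K) ≈ 0.0806, P(author Q) ≈ 0.0484
After 'present': normaliser = 0.1·0.8710 + 0.8·0.0806 + 0.8·0.0484; P(author M) ≈ 0.4576, P(author K) ≈ 0.3390, P(author Q) ≈ 0.2034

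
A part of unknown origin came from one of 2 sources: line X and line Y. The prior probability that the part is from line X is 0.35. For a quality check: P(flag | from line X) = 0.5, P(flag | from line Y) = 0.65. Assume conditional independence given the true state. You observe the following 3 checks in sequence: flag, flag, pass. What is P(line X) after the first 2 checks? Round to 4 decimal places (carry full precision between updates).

After 'flag': P(line X) = 0.5·0.3500 / (0.5·0.3500 + 0.65·0.6500) ≈ 0.2929
After 'flag': P(line X) = 0.5·0.2929 / (0.5·0.2929 + 0.65·0.7071) ≈ 0.2416

0.2416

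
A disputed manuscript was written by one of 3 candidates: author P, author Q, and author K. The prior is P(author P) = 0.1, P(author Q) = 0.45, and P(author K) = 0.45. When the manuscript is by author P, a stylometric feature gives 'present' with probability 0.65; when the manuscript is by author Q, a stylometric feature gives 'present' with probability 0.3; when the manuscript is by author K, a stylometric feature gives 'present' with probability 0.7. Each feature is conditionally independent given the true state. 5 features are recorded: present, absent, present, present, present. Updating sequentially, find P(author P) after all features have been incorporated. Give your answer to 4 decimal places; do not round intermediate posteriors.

After 'present': normaliser = 0.65·0.1000 + 0.3·0.4500 + 0.7·0.4500; P(author P) ≈ 0.1262, P(author Q) ≈ 0.2621, P(author K) ≈ 0.6117
After 'absent': normaliser = 0.35·0.1262 + 0.7·0.2621 + 0.3·0.6117; P(author P) ≈ 0.1074, P(author Q) ≈ 0.4463, P(author K) ≈ 0.4463
After 'present': normaliser = 0.65·0.1074 + 0.3·0.4463 + 0.7·0.4463; P(author P) ≈ 0.1353, P(author Q) ≈ 0.2594, P(author K) ≈ 0.6053
After 'present': normaliser = 0.65·0.1353 + 0.3·0.2594 + 0.7·0.6053; P(author P) ≈ 0.1492, P(author Q) ≈ 0.1320, P(author K) ≈ 0.7188
After 'present': normaliser = 0.65·0.1492 + 0.3·0.1320 + 0.7·0.7188; P(author P) ≈ 0.1516, P(author Q) ≈ 0.0619, P(author K) ≈ 0.7865

0.1516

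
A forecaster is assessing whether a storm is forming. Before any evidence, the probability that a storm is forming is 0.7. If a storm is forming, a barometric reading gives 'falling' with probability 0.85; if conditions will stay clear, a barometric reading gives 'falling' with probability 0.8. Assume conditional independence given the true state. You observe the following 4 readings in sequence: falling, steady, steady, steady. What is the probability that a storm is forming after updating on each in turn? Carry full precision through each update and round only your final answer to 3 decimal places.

0.511

Apply Bayes' rule sequentially, carrying P(storm) forward.
After 'falling': P(storm) = 0.85·0.7000 / (0.85·0.7000 + 0.8·0.3000) ≈ 0.7126
After 'steady': P(storm) = 0.15·0.7126 / (0.15·0.7126 + 0.2·0.2874) ≈ 0.6503
After 'steady': P(storm) = 0.15·0.6503 / (0.15·0.6503 + 0.2·0.3497) ≈ 0.5824
After 'steady': P(storm) = 0.15·0.5824 / (0.15·0.5824 + 0.2·0.4176) ≈ 0.5112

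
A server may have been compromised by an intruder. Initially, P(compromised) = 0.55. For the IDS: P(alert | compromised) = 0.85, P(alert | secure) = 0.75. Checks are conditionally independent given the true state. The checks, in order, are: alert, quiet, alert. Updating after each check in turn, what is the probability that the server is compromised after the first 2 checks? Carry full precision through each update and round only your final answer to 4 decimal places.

0.4539

After 'alert': P(compromised) = 0.85·0.5500 / (0.85·0.5500 + 0.75·0.4500) ≈ 0.5807
After 'quiet': P(compromised) = 0.15·0.5807 / (0.15·0.5807 + 0.25·0.4193) ≈ 0.4539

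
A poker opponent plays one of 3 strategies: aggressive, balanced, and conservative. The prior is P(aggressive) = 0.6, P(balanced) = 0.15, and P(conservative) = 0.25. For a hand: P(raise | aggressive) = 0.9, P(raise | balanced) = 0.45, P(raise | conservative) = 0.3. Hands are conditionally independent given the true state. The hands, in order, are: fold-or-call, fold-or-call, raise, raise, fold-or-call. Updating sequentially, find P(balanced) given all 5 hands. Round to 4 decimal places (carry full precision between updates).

After 'fold-or-call': normaliser = 0.1·0.6000 + 0.55·0.1500 + 0.7·0.2500; P(aggressive) ≈ 0.1890, P(balanced) ≈ 0.2598, P(conservative) ≈ 0.5512
After 'fold-or-call': normaliser = 0.1·0.1890 + 0.55·0.2598 + 0.7·0.5512; P(aggressive) ≈ 0.0345, P(balanced) ≈ 0.2610, P(conservative) ≈ 0.7045
After 'raise': normaliser = 0.9·0.0345 + 0.45·0.2610 + 0.3·0.7045; P(aggressive) ≈ 0.0863, P(balanced) ≈ 0.3263, P(conservative) ≈ 0.5874
After 'raise': normaliser = 0.9·0.0863 + 0.45·0.3263 + 0.3·0.5874; P(aggressive) ≈ 0.1938, P(balanced) ≈ 0.3665, P(conservative) ≈ 0.4397
After 'fold-or-call': normaliser = 0.1·0.1938 + 0.55·0.3665 + 0.7·0.4397; P(aggressive) ≈ 0.0367, P(balanced) ≈ 0.3812, P(conservative) ≈ 0.5821

0.3812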